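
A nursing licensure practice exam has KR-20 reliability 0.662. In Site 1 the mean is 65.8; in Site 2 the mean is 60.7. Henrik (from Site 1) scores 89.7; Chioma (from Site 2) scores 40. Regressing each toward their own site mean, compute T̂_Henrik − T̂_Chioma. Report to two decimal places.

34.63

T̂_Henrik = 0.662(89.7) + 0.338(65.8) = 81.6218
T̂_Chioma = 0.662(40) + 0.338(60.7) = 46.9966
Difference = 81.6218 − 46.9966 = 34.6252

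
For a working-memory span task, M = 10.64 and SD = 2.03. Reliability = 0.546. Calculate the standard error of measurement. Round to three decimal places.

SEM = SD · √(1 − ρ) = 2.03 × √0.454 = 2.03 × 0.6738 = 1.3678

1.368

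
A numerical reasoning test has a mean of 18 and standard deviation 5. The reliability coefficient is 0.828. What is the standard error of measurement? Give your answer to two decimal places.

2.07

SEM = SD · √(1 − ρ) = 5 × √0.172 = 5 × 0.4147 = 2.074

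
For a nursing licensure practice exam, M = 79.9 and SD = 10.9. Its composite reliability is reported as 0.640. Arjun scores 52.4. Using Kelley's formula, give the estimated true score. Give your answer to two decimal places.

Kelley's formula gives T̂ = 0.640·52.4 + 0.360·79.9 = 33.5360 + 28.7640 = 62.300.

62.30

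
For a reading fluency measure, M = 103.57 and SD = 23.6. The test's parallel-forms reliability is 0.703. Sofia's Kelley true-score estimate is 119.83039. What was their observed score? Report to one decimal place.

126.7

T̂ = ρX + (1 − ρ)μ  ⇒  X = (T̂ − (1 − ρ)μ) / ρ
X = (119.83039 − 0.297 × 103.57) / 0.703 = (119.83039 − 30.76029) / 0.703 = 89.07010 / 0.703 = 126.700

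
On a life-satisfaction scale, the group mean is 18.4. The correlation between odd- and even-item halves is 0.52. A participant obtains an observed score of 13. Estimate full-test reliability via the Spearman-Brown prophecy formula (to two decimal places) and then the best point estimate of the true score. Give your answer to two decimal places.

Spearman-Brown: ρ = 2r/(1 + r) = 2(0.52)/(1 + 0.52) = 1.040/1.52 = 0.6842 → 0.68
Kelley's formula gives T̂ = 0.68·13 + 0.32·18.4 = 8.84 + 5.888 = 14.728.

14.73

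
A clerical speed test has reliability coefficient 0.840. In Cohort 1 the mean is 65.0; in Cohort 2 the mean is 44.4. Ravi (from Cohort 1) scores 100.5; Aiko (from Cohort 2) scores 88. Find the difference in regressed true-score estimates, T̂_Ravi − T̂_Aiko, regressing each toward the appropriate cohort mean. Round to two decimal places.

13.80

T̂_Ravi = 0.840(100.5) + 0.160(65.0) = 94.8200
T̂_Aiko = 0.840(88) + 0.160(44.4) = 81.0240
Difference = 94.8200 − 81.0240 = 13.7960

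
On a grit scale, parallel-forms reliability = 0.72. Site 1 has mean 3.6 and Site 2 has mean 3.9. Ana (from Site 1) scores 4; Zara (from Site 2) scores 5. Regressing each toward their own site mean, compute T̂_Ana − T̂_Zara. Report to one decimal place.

T̂_Ana = 0.72(4) + 0.28(3.6) = 3.888
T̂_Zara = 0.72(5) + 0.28(3.9) = 4.692
Difference = 3.888 − 4.692 = -0.804

-0.8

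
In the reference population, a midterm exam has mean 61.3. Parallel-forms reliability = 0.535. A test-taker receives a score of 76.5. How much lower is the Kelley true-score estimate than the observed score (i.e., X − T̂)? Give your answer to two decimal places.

T̂ = ρX + (1 − ρ)μ
  = 0.535 × 76.5 + 0.465 × 61.3
  = 40.9275 + 28.5045
  = 69.4320
  ≈ 69.432
X − T̂ = 76.5 − 69.432 = 7.068 → 7.07

7.07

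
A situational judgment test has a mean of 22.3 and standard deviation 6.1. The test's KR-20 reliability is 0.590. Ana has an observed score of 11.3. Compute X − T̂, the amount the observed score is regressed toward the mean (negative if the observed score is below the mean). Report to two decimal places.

T̂ = 0.590(11.3) + 0.410(22.3) = 6.6670 + 9.1430 = 15.8100 → 15.810
X − T̂ = 11.3 − 15.810 = -4.510 → -4.51

-4.51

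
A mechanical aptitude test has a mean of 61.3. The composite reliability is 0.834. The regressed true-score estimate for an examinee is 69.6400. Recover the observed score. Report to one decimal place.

T̂ = ρX + (1 − ρ)μ  ⇒  X = (T̂ − (1 − ρ)μ) / ρ
X = (69.6400 − 0.166 × 61.3) / 0.834 = (69.6400 − 10.1758) / 0.834 = 59.4642 / 0.834 = 71.300

71.3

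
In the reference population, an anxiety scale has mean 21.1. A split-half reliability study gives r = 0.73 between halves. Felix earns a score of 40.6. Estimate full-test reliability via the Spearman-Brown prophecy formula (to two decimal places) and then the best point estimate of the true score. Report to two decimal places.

37.48

Spearman-Brown: ρ = 2r/(1 + r) = 2(0.73)/(1 + 0.73) = 1.460/1.73 = 0.8439 → 0.84
T̂ = ρX + (1 − ρ)μ
  = 0.84 × 40.6 + 0.16 × 21.1
  = 34.104 + 3.376
  = 37.480
  ≈ 37.48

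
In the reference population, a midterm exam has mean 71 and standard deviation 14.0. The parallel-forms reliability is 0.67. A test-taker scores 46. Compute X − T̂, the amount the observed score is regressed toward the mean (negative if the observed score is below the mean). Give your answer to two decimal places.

-8.25

T̂ = 0.67(46) + 0.33(71) = 30.82 + 23.43 = 54.2500 → 54.250
X − T̂ = 46 − 54.250 = -8.250 → -8.25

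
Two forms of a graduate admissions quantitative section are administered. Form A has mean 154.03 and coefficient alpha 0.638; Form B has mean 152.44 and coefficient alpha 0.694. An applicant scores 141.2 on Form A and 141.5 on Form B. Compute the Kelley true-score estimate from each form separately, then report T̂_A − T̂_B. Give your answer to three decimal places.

T̂_A = 0.638(141.2) + 0.362(154.03) = 145.84446
T̂_B = 0.694(141.5) + 0.306(152.44) = 144.84764
T̂_A − T̂_B = 0.99682

0.997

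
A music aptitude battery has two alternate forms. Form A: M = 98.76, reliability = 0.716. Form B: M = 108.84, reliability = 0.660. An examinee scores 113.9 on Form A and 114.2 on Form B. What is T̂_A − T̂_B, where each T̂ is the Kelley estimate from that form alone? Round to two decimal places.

T̂_A = 0.716(113.9) + 0.284(98.76) = 109.6002
T̂_B = 0.660(114.2) + 0.340(108.84) = 112.3776
T̂_A − T̂_B = -2.7774

-2.78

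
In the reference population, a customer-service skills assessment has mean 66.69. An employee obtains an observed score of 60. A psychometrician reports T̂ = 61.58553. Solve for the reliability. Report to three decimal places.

T̂ = ρX + (1 − ρ)μ  ⇒  T̂ − μ = ρ(X − μ)
ρ = (T̂ − μ)/(X − μ) = (61.58553 − 66.69) / (60 − 66.69) = -5.10447 / -6.69 = 0.76300

0.763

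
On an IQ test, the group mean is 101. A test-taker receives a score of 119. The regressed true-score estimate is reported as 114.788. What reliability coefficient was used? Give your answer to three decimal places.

T̂ = ρX + (1 − ρ)μ  ⇒  T̂ − μ = ρ(X − μ)
ρ = (T̂ − μ)/(X − μ) = (114.788 − 101) / (119 − 101) = 13.788 / 18.0 = 0.76600

0.766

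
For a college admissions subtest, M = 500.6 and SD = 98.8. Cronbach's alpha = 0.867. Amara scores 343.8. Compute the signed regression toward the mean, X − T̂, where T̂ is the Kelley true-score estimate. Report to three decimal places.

Weight the observed score by reliability and the mean by (1 − reliability): T̂ = 0.867·343.8 + 0.133·500.6 = 298.0746 + 66.5798 = 364.65440.
X − T̂ = 343.8 − 364.6544 = -20.8544 → -20.854

-20.854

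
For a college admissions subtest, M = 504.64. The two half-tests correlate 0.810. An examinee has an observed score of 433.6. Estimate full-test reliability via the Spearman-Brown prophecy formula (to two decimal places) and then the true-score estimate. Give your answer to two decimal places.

Spearman-Brown: ρ = 2r/(1 + r) = 2(0.810)/(1 + 0.810) = 1.6200/1.810 = 0.8950 → 0.90
Regress the observed score toward the mean by the unreliability: T̂ = 0.90·433.6 + 0.10·504.64 = 390.240 + 50.4640 = 440.704.

440.70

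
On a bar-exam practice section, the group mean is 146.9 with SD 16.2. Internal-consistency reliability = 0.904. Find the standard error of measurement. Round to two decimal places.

5.02

SEM = SD · √(1 − ρ) = 16.2 × √0.096 = 16.2 × 0.3098 = 5.019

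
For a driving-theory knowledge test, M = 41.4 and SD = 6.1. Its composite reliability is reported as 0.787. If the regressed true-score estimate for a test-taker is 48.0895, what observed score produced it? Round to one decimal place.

49.9

T̂ = ρX + (1 − ρ)μ  ⇒  X = (T̂ − (1 − ρ)μ) / ρ
X = (48.0895 − 0.213 × 41.4) / 0.787 = (48.0895 − 8.8182) / 0.787 = 39.2713 / 0.787 = 49.900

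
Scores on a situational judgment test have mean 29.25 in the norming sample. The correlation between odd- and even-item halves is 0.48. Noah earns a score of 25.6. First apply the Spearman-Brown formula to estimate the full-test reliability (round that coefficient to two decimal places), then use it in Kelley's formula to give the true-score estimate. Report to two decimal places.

26.88

Spearman-Brown: ρ = 2r/(1 + r) = 2(0.48)/(1 + 0.48) = 0.960/1.48 = 0.6486 → 0.65
T̂ = ρX + (1 − ρ)μ
  = 0.65 × 25.6 + 0.35 × 29.25
  = 16.640 + 10.2375
  = 26.877
  ≈ 26.88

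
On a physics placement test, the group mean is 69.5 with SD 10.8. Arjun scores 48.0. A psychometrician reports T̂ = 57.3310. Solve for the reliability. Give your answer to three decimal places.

0.566

T̂ = ρX + (1 − ρ)μ  ⇒  T̂ − μ = ρ(X − μ)
ρ = (T̂ − μ)/(X − μ) = (57.3310 − 69.5) / (48.0 − 69.5) = -12.1690 / -21.5 = 0.56600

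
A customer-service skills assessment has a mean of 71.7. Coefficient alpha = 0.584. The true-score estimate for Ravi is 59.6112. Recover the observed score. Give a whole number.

51

T̂ = ρX + (1 − ρ)μ  ⇒  X = (T̂ − (1 − ρ)μ) / ρ
X = (59.6112 − 0.416 × 71.7) / 0.584 = (59.6112 − 29.8272) / 0.584 = 29.7840 / 0.584 = 51.00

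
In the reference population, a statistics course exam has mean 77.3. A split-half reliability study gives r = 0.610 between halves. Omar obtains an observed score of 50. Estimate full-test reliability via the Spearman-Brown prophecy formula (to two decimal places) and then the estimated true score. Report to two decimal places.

Spearman-Brown: ρ = 2r/(1 + r) = 2(0.610)/(1 + 0.610) = 1.2200/1.610 = 0.7578 → 0.76
T̂ = 0.76(50) + 0.24(77.3) = 38.00 + 18.552 = 56.552 → 56.55

56.55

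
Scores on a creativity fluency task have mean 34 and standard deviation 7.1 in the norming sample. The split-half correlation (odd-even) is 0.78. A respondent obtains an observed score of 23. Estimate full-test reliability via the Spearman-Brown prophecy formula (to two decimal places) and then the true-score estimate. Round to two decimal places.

Spearman-Brown: ρ = 2r/(1 + r) = 2(0.78)/(1 + 0.78) = 1.560/1.78 = 0.8764 → 0.88
T̂ = 0.88(23) + 0.12(34) = 20.24 + 4.08 = 24.320 → 24.32

24.32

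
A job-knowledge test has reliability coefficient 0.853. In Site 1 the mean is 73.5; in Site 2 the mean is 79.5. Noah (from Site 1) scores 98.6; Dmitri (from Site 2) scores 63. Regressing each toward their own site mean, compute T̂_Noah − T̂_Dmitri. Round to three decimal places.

T̂_Noah = 0.853(98.6) + 0.147(73.5) = 94.91030
T̂_Dmitri = 0.853(63) + 0.147(79.5) = 65.42550
Difference = 94.91030 − 65.42550 = 29.48480

29.485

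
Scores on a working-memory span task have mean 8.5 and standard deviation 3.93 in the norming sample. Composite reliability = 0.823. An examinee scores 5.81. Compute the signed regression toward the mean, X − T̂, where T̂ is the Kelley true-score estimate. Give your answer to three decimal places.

T̂ = ρX + (1 − ρ)μ
  = 0.823 × 5.81 + 0.177 × 8.5
  = 4.78163 + 1.5045
  = 6.28613
  ≈ 6.2861
X − T̂ = 5.81 − 6.2861 = -0.4761 → -0.476

-0.476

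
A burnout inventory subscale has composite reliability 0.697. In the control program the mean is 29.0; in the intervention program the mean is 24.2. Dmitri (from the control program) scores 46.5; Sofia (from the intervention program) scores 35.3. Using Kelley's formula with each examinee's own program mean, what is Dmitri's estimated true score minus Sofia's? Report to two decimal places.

T̂_Dmitri = 0.697(46.5) + 0.303(29.0) = 41.1975
T̂_Sofia = 0.697(35.3) + 0.303(24.2) = 31.9367
Difference = 41.1975 − 31.9367 = 9.2608

9.26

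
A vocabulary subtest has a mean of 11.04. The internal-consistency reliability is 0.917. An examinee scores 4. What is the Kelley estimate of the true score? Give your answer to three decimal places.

4.584

T̂ = ρX + (1 − ρ)μ
  = 0.917 × 4 + 0.083 × 11.04
  = 3.668 + 0.91632
  = 4.5843
  ≈ 4.584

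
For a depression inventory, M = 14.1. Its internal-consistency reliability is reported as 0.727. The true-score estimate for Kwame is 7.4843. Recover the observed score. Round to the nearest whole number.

T̂ = ρX + (1 − ρ)μ  ⇒  X = (T̂ − (1 − ρ)μ) / ρ
X = (7.4843 − 0.273 × 14.1) / 0.727 = (7.4843 − 3.8493) / 0.727 = 3.6350 / 0.727 = 5.00

5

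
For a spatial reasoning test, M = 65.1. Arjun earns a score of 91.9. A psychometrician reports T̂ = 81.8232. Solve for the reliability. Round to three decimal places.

0.624

T̂ = ρX + (1 − ρ)μ  ⇒  T̂ − μ = ρ(X − μ)
ρ = (T̂ − μ)/(X − μ) = (81.8232 − 65.1) / (91.9 − 65.1) = 16.7232 / 26.8 = 0.62400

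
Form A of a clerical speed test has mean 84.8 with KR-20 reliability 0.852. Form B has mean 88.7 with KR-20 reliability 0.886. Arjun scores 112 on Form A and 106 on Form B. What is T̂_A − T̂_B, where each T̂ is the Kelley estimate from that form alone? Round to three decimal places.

3.947

T̂_A = 0.852(112) + 0.148(84.8) = 107.97440
T̂_B = 0.886(106) + 0.114(88.7) = 104.02780
T̂_A − T̂_B = 3.94660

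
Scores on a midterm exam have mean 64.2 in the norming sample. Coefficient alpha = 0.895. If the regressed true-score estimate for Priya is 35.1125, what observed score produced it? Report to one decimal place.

31.7

T̂ = ρX + (1 − ρ)μ  ⇒  X = (T̂ − (1 − ρ)μ) / ρ
X = (35.1125 − 0.105 × 64.2) / 0.895 = (35.1125 − 6.7410) / 0.895 = 28.3715 / 0.895 = 31.700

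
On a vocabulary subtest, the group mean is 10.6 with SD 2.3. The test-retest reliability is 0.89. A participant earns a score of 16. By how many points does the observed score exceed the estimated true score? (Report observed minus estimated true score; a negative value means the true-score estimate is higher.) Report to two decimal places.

T̂ = 0.89(16) + 0.11(10.6) = 14.24 + 1.166 = 15.4060 → 15.406
X − T̂ = 16 − 15.406 = 0.594 → 0.59

0.59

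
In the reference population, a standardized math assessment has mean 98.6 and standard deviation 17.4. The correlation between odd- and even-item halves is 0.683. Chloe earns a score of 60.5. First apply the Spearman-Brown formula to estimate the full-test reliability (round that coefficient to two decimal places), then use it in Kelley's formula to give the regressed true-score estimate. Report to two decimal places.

Spearman-Brown: ρ = 2r/(1 + r) = 2(0.683)/(1 + 0.683) = 1.3660/1.683 = 0.8116 → 0.81
Regress the observed score toward the mean by the unreliability: T̂ = 0.81·60.5 + 0.19·98.6 = 49.005 + 18.734 = 67.739.

67.74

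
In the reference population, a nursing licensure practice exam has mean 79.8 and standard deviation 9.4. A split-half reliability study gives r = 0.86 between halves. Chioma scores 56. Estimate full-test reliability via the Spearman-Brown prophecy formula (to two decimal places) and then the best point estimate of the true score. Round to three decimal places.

Spearman-Brown: ρ = 2r/(1 + r) = 2(0.86)/(1 + 0.86) = 1.720/1.86 = 0.9247 → 0.92
T̂ = ρX + (1 − ρ)μ
  = 0.92 × 56 + 0.08 × 79.8
  = 51.52 + 6.384
  = 57.9040
  ≈ 57.904

57.904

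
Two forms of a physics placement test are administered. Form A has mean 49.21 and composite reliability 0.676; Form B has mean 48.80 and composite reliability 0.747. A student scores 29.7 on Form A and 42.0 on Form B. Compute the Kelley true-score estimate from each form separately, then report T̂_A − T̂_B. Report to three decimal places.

T̂_A = 0.676(29.7) + 0.324(49.21) = 36.02124
T̂_B = 0.747(42.0) + 0.253(48.80) = 43.72040
T̂_A − T̂_B = -7.69916

-7.699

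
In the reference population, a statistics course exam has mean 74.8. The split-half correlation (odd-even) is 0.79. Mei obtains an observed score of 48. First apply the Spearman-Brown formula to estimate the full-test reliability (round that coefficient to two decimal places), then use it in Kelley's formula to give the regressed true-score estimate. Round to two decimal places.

Spearman-Brown: ρ = 2r/(1 + r) = 2(0.79)/(1 + 0.79) = 1.580/1.79 = 0.8827 → 0.88
T̂ = 0.88(48) + 0.12(74.8) = 42.24 + 8.976 = 51.216 → 51.22

51.22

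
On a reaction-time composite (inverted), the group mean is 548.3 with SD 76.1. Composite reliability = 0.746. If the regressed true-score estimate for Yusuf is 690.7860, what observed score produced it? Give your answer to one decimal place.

739.3

T̂ = ρX + (1 − ρ)μ  ⇒  X = (T̂ − (1 − ρ)μ) / ρ
X = (690.7860 − 0.254 × 548.3) / 0.746 = (690.7860 − 139.2682) / 0.746 = 551.5178 / 0.746 = 739.300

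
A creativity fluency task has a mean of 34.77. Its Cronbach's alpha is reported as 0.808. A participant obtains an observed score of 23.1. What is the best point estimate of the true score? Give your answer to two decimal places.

T̂ = ρX + (1 − ρ)μ
  = 0.808 × 23.1 + 0.192 × 34.77
  = 18.6648 + 6.67584
  = 25.341
  ≈ 25.34

25.34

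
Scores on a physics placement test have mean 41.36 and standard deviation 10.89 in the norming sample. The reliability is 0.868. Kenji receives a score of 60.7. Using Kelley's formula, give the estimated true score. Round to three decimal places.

T̂ = 0.868(60.7) + 0.132(41.36) = 52.6876 + 5.45952 = 58.1471 → 58.147

58.147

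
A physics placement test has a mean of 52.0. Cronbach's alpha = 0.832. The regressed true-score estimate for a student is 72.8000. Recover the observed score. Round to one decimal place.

T̂ = ρX + (1 − ρ)μ  ⇒  X = (T̂ − (1 − ρ)μ) / ρ
X = (72.8000 − 0.168 × 52.0) / 0.832 = (72.8000 − 8.7360) / 0.832 = 64.0640 / 0.832 = 77.000

77.0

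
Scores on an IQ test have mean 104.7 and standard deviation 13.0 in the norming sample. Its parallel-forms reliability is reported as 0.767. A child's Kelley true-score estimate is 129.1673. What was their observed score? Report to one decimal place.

136.6

T̂ = ρX + (1 − ρ)μ  ⇒  X = (T̂ − (1 − ρ)μ) / ρ
X = (129.1673 − 0.233 × 104.7) / 0.767 = (129.1673 − 24.3951) / 0.767 = 104.7722 / 0.767 = 136.600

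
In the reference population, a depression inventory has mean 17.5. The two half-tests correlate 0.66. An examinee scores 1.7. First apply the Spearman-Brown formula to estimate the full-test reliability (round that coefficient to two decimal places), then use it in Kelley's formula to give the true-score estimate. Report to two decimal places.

4.86

Spearman-Brown: ρ = 2r/(1 + r) = 2(0.66)/(1 + 0.66) = 1.320/1.66 = 0.7952 → 0.80
T̂ = 0.80(1.7) + 0.20(17.5) = 1.360 + 3.500 = 4.860 → 4.86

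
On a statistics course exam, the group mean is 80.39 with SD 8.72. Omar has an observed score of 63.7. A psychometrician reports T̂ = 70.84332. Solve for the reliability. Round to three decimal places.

T̂ = ρX + (1 − ρ)μ  ⇒  T̂ − μ = ρ(X − μ)
ρ = (T̂ − μ)/(X − μ) = (70.84332 − 80.39) / (63.7 − 80.39) = -9.54668 / -16.69 = 0.57200

0.572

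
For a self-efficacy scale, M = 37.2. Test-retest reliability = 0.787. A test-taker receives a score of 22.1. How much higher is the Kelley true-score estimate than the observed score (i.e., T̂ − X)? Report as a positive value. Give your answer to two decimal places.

3.22

T̂ = ρX + (1 − ρ)μ
  = 0.787 × 22.1 + 0.213 × 37.2
  = 17.3927 + 7.9236
  = 25.3163
  ≈ 25.316
T̂ − X = 25.316 − 22.1 = 3.216 → 3.22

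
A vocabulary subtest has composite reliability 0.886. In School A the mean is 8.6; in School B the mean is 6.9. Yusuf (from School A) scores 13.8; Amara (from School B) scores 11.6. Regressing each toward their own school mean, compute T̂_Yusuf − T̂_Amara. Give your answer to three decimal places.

2.143

T̂_Yusuf = 0.886(13.8) + 0.114(8.6) = 13.20720
T̂_Amara = 0.886(11.6) + 0.114(6.9) = 11.06420
Difference = 13.20720 − 11.06420 = 2.14300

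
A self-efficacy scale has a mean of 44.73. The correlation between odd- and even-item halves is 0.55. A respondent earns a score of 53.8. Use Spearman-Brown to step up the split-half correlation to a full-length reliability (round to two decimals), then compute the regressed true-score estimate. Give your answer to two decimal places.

51.17

Spearman-Brown: ρ = 2r/(1 + r) = 2(0.55)/(1 + 0.55) = 1.100/1.55 = 0.7097 → 0.71
T̂ = 0.71(53.8) + 0.29(44.73) = 38.198 + 12.9717 = 51.170 → 51.17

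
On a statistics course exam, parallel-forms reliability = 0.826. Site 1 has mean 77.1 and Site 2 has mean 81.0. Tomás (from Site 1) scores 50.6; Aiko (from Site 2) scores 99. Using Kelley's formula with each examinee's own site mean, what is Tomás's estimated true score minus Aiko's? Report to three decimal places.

T̂_Tomás = 0.826(50.6) + 0.174(77.1) = 55.21100
T̂_Aiko = 0.826(99) + 0.174(81.0) = 95.86800
Difference = 55.21100 − 95.86800 = -40.65700

-40.657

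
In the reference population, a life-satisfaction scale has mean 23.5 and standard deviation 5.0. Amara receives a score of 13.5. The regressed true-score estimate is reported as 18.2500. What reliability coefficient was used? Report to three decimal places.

T̂ = ρX + (1 − ρ)μ  ⇒  T̂ − μ = ρ(X − μ)
ρ = (T̂ − μ)/(X − μ) = (18.2500 − 23.5) / (13.5 − 23.5) = -5.2500 / -10.0 = 0.52500

0.525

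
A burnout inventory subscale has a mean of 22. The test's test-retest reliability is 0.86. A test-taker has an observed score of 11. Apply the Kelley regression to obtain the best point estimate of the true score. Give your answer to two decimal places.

T̂ = 0.86(11) + 0.14(22) = 9.46 + 3.08 = 12.540 → 12.54

12.54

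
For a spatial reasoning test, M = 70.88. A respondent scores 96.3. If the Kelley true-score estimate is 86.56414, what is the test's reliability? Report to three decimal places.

T̂ = ρX + (1 − ρ)μ  ⇒  T̂ − μ = ρ(X − μ)
ρ = (T̂ − μ)/(X − μ) = (86.56414 − 70.88) / (96.3 − 70.88) = 15.68414 / 25.42 = 0.61700

0.617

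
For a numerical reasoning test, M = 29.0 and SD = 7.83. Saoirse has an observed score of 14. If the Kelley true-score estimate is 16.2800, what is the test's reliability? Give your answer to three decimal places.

T̂ = ρX + (1 − ρ)μ  ⇒  T̂ − μ = ρ(X − μ)
ρ = (T̂ − μ)/(X − μ) = (16.2800 − 29.0) / (14 − 29.0) = -12.7200 / -15.0 = 0.84800

0.848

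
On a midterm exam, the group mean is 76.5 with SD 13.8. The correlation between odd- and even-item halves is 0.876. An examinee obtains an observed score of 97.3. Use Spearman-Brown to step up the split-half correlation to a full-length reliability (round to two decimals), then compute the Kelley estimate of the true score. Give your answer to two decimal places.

Spearman-Brown: ρ = 2r/(1 + r) = 2(0.876)/(1 + 0.876) = 1.7520/1.876 = 0.9339 → 0.93
T̂ = ρX + (1 − ρ)μ
  = 0.93 × 97.3 + 0.07 × 76.5
  = 90.489 + 5.355
  = 95.844
  ≈ 95.84

95.84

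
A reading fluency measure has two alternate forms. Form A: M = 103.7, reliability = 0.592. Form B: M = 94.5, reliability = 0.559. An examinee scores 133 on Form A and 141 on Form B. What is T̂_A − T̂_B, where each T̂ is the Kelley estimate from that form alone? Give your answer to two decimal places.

0.55

T̂_A = 0.592(133) + 0.408(103.7) = 121.0456
T̂_B = 0.559(141) + 0.441(94.5) = 120.4935
T̂_A − T̂_B = 0.5521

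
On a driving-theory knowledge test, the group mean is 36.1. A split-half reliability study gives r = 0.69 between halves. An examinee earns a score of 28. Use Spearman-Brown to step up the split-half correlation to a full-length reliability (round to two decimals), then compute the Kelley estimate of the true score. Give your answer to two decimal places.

29.46

Spearman-Brown: ρ = 2r/(1 + r) = 2(0.69)/(1 + 0.69) = 1.380/1.69 = 0.8166 → 0.82
Weight the observed score by reliability and the mean by (1 − reliability): T̂ = 0.82·28 + 0.18·36.1 = 22.96 + 6.498 = 29.458.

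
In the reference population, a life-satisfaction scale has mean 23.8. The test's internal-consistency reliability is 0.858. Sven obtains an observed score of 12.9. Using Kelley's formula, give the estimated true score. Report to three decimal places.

T̂ = ρX + (1 − ρ)μ
  = 0.858 × 12.9 + 0.142 × 23.8
  = 11.0682 + 3.3796
  = 14.4478
  ≈ 14.448

14.448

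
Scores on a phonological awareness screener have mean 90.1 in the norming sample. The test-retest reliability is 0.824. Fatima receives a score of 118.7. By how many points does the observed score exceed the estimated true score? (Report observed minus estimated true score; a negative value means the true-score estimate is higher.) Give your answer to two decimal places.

5.03

T̂ = 0.824(118.7) + 0.176(90.1) = 97.8088 + 15.8576 = 113.6664 → 113.666
X − T̂ = 118.7 − 113.666 = 5.034 → 5.03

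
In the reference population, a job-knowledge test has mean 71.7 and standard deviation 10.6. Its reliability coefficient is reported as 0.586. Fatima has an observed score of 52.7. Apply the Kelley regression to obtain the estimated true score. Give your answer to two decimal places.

T̂ = 0.586(52.7) + 0.414(71.7) = 30.8822 + 29.6838 = 60.566 → 60.57

60.57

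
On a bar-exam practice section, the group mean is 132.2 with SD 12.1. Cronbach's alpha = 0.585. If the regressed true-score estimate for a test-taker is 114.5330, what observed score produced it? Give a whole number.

102

T̂ = ρX + (1 − ρ)μ  ⇒  X = (T̂ − (1 − ρ)μ) / ρ
X = (114.5330 − 0.415 × 132.2) / 0.585 = (114.5330 − 54.8630) / 0.585 = 59.6700 / 0.585 = 102.00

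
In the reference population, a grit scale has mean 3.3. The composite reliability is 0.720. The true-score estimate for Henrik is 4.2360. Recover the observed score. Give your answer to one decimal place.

T̂ = ρX + (1 − ρ)μ  ⇒  X = (T̂ − (1 − ρ)μ) / ρ
X = (4.2360 − 0.280 × 3.3) / 0.720 = (4.2360 − 0.9240) / 0.720 = 3.3120 / 0.720 = 4.600

4.6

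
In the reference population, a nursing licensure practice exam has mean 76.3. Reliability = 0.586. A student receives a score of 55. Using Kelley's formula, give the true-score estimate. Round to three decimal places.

T̂ = 0.586(55) + 0.414(76.3) = 32.230 + 31.5882 = 63.8182 → 63.818

63.818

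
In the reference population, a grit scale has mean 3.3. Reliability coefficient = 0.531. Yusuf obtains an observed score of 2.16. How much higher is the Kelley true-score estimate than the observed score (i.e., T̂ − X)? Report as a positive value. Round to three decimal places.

0.535

Regress the observed score toward the mean by the unreliability: T̂ = 0.531·2.16 + 0.469·3.3 = 1.14696 + 1.5477 = 2.69466.
T̂ − X = 2.6947 − 2.16 = 0.5347 → 0.535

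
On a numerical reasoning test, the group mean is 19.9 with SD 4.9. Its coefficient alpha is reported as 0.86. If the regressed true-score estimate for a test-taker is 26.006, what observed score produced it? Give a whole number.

27

T̂ = ρX + (1 − ρ)μ  ⇒  X = (T̂ − (1 − ρ)μ) / ρ
X = (26.006 − 0.14 × 19.9) / 0.86 = (26.006 − 2.786) / 0.86 = 23.220 / 0.86 = 27.00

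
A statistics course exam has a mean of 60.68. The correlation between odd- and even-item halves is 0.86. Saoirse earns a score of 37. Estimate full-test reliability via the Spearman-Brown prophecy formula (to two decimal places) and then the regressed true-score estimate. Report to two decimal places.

38.89

Spearman-Brown: ρ = 2r/(1 + r) = 2(0.86)/(1 + 0.86) = 1.720/1.86 = 0.9247 → 0.92
T̂ = ρX + (1 − ρ)μ
  = 0.92 × 37 + 0.08 × 60.68
  = 34.04 + 4.8544
  = 38.894
  ≈ 38.89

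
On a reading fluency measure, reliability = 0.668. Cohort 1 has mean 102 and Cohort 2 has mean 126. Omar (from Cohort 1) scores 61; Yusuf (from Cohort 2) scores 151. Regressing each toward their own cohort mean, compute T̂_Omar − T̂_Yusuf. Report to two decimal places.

-68.09

T̂_Omar = 0.668(61) + 0.332(102) = 74.6120
T̂_Yusuf = 0.668(151) + 0.332(126) = 142.7000
Difference = 74.6120 − 142.7000 = -68.0880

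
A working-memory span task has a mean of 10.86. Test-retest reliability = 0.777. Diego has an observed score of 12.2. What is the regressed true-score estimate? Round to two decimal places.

11.90

T̂ = ρX + (1 − ρ)μ
  = 0.777 × 12.2 + 0.223 × 10.86
  = 9.4794 + 2.42178
  = 11.901
  ≈ 11.90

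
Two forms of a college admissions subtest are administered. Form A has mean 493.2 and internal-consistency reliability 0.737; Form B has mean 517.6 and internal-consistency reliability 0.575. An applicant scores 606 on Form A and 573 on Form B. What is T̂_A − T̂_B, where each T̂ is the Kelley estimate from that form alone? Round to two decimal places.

T̂_A = 0.737(606) + 0.263(493.2) = 576.3336
T̂_B = 0.575(573) + 0.425(517.6) = 549.4550
T̂_A − T̂_B = 26.8786

26.88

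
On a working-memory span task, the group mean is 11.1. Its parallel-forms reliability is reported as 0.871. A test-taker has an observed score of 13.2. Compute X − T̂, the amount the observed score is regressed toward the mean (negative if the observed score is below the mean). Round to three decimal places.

0.271

T̂ = ρX + (1 − ρ)μ
  = 0.871 × 13.2 + 0.129 × 11.1
  = 11.4972 + 1.4319
  = 12.92910
  ≈ 12.9291
X − T̂ = 13.2 − 12.9291 = 0.2709 → 0.271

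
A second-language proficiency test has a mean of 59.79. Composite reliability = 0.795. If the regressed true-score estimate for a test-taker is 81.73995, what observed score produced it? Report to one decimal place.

T̂ = ρX + (1 − ρ)μ  ⇒  X = (T̂ − (1 − ρ)μ) / ρ
X = (81.73995 − 0.205 × 59.79) / 0.795 = (81.73995 − 12.25695) / 0.795 = 69.48300 / 0.795 = 87.400

87.4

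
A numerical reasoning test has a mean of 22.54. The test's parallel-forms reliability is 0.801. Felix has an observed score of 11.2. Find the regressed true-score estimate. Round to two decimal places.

13.46

Kelley's formula gives T̂ = 0.801·11.2 + 0.199·22.54 = 8.9712 + 4.48546 = 13.457.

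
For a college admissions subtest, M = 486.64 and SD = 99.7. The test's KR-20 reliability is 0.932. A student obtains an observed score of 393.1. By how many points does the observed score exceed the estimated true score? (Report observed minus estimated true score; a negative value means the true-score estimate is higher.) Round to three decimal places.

-6.361

T̂ = ρX + (1 − ρ)μ
  = 0.932 × 393.1 + 0.068 × 486.64
  = 366.3692 + 33.09152
  = 399.46072
  ≈ 399.4607
X − T̂ = 393.1 − 399.4607 = -6.3607 → -6.361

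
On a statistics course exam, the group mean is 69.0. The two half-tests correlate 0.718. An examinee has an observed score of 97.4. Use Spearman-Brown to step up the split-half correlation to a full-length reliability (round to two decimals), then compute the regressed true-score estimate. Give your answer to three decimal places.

92.856

Spearman-Brown: ρ = 2r/(1 + r) = 2(0.718)/(1 + 0.718) = 1.4360/1.718 = 0.8359 → 0.84
T̂ = ρX + (1 − ρ)μ
  = 0.84 × 97.4 + 0.16 × 69.0
  = 81.816 + 11.040
  = 92.8560
  ≈ 92.856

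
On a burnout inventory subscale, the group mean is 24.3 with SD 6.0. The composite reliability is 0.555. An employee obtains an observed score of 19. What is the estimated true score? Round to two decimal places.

Kelley's formula gives T̂ = 0.555·19 + 0.445·24.3 = 10.545 + 10.8135 = 21.359.

21.36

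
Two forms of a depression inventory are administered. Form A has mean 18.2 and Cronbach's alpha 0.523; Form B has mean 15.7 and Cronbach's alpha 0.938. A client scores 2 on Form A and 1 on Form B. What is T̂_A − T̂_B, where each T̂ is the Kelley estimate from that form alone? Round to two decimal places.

7.82

T̂_A = 0.523(2) + 0.477(18.2) = 9.7274
T̂_B = 0.938(1) + 0.062(15.7) = 1.9114
T̂_A − T̂_B = 7.8160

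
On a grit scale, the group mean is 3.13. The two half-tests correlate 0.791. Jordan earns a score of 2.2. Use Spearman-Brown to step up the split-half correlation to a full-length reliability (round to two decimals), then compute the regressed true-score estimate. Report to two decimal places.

Spearman-Brown: ρ = 2r/(1 + r) = 2(0.791)/(1 + 0.791) = 1.5820/1.791 = 0.8833 → 0.88
Weight the observed score by reliability and the mean by (1 − reliability): T̂ = 0.88·2.2 + 0.12·3.13 = 1.936 + 0.3756 = 2.312.

2.31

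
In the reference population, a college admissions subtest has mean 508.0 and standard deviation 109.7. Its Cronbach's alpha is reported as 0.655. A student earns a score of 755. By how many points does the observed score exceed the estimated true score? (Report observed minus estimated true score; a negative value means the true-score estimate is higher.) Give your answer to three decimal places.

T̂ = ρX + (1 − ρ)μ
  = 0.655 × 755 + 0.345 × 508.0
  = 494.525 + 175.2600
  = 669.78500
  ≈ 669.7850
X − T̂ = 755 − 669.7850 = 85.2150 → 85.215

85.215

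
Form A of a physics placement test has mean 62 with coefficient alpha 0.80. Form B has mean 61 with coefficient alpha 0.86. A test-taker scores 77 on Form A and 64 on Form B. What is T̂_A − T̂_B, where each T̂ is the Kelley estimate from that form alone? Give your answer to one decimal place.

T̂_A = 0.80(77) + 0.20(62) = 74.000
T̂_B = 0.86(64) + 0.14(61) = 63.580
T̂_A − T̂_B = 10.420

10.4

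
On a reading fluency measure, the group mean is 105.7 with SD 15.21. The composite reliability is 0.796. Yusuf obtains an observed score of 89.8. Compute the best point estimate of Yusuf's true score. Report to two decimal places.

Kelley's formula gives T̂ = 0.796·89.8 + 0.204·105.7 = 71.4808 + 21.5628 = 93.044.

93.04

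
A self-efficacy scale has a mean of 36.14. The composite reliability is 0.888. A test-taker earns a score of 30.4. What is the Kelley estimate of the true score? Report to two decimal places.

Regress the observed score toward the mean by the unreliability: T̂ = 0.888·30.4 + 0.112·36.14 = 26.9952 + 4.04768 = 31.043.

31.04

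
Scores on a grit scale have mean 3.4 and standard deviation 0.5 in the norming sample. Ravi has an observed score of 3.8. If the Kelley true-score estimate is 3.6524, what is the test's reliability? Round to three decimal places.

T̂ = ρX + (1 − ρ)μ  ⇒  T̂ − μ = ρ(X − μ)
ρ = (T̂ − μ)/(X − μ) = (3.6524 − 3.4) / (3.8 − 3.4) = 0.2524 / 0.4 = 0.63100

0.631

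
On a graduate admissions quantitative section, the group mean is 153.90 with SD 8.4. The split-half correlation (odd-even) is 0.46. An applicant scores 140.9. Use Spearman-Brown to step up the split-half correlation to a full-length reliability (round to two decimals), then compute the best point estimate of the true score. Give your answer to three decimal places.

Spearman-Brown: ρ = 2r/(1 + r) = 2(0.46)/(1 + 0.46) = 0.920/1.46 = 0.6301 → 0.63
T̂ = ρX + (1 − ρ)μ
  = 0.63 × 140.9 + 0.37 × 153.90
  = 88.767 + 56.9430
  = 145.7100
  ≈ 145.710

145.710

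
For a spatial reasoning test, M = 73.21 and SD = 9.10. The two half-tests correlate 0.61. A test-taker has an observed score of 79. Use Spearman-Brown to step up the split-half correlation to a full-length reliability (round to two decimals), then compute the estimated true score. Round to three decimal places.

Spearman-Brown: ρ = 2r/(1 + r) = 2(0.61)/(1 + 0.61) = 1.220/1.61 = 0.7578 → 0.76
Weight the observed score by reliability and the mean by (1 − reliability): T̂ = 0.76·79 + 0.24·73.21 = 60.04 + 17.5704 = 77.6104.

77.610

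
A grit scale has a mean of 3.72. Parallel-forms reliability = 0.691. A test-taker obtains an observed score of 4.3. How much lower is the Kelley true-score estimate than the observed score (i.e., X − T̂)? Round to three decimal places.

0.179

Kelley's formula gives T̂ = 0.691·4.3 + 0.309·3.72 = 2.9713 + 1.14948 = 4.12078.
X − T̂ = 4.3 − 4.1208 = 0.1792 → 0.179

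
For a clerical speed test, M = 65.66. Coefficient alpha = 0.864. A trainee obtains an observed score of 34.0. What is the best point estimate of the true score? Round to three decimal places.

T̂ = 0.864(34.0) + 0.136(65.66) = 29.3760 + 8.92976 = 38.3058 → 38.306

38.306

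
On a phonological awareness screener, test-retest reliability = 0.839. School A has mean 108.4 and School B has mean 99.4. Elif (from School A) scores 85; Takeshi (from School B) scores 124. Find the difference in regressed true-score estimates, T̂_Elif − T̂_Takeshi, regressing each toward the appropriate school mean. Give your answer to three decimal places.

-31.272

T̂_Elif = 0.839(85) + 0.161(108.4) = 88.76740
T̂_Takeshi = 0.839(124) + 0.161(99.4) = 120.03940
Difference = 88.76740 − 120.03940 = -31.27200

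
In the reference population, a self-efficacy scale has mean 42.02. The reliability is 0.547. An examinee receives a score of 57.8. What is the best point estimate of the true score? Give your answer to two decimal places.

50.65

T̂ = 0.547(57.8) + 0.453(42.02) = 31.6166 + 19.03506 = 50.652 → 50.65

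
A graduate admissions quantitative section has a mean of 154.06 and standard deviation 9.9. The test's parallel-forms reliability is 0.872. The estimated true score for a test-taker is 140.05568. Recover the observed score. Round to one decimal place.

138.0

T̂ = ρX + (1 − ρ)μ  ⇒  X = (T̂ − (1 − ρ)μ) / ρ
X = (140.05568 − 0.128 × 154.06) / 0.872 = (140.05568 − 19.71968) / 0.872 = 120.33600 / 0.872 = 138.000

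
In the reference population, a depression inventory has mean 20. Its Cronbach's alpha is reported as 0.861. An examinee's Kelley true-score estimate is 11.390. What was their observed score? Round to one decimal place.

10.0

T̂ = ρX + (1 − ρ)μ  ⇒  X = (T̂ − (1 − ρ)μ) / ρ
X = (11.390 − 0.139 × 20) / 0.861 = (11.390 − 2.780) / 0.861 = 8.610 / 0.861 = 10.000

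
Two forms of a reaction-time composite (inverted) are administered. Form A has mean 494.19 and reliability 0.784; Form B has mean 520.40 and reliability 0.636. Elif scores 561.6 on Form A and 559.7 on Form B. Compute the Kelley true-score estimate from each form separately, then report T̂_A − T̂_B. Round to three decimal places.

1.645

T̂_A = 0.784(561.6) + 0.216(494.19) = 547.03944
T̂_B = 0.636(559.7) + 0.364(520.40) = 545.39480
T̂_A − T̂_B = 1.64464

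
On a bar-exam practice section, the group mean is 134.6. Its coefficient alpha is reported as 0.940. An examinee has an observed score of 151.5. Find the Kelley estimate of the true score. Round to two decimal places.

T̂ = 0.940(151.5) + 0.060(134.6) = 142.4100 + 8.0760 = 150.486 → 150.49

150.49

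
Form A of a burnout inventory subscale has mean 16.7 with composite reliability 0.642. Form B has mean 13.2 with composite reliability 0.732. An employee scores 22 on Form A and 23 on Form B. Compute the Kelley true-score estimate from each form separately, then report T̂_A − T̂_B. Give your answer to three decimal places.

T̂_A = 0.642(22) + 0.358(16.7) = 20.10260
T̂_B = 0.732(23) + 0.268(13.2) = 20.37360
T̂_A − T̂_B = -0.27100

-0.271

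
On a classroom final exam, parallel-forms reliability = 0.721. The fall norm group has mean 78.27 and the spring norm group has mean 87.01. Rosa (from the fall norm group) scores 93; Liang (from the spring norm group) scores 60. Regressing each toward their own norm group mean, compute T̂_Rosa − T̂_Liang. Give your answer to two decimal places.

T̂_Rosa = 0.721(93) + 0.279(78.27) = 88.8903
T̂_Liang = 0.721(60) + 0.279(87.01) = 67.5358
Difference = 88.8903 − 67.5358 = 21.3545

21.35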